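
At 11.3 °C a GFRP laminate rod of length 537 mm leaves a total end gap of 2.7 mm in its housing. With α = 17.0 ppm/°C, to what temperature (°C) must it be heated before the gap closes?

α·L₀·ΔT = 2.7 mm ⇒ ΔT = 2.7 / (17.0×10⁻⁶ × 537.0) = 295.8 K.
T = 11.3 + 295.8 = 307.1 °C.

307 °C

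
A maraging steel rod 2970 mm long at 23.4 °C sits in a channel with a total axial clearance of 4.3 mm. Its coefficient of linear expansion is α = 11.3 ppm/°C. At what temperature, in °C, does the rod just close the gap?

α·L₀·ΔT = 4.3 mm ⇒ ΔT = 4.3 / (11.3×10⁻⁶ × 2970.0) = 128.1 K.
T = 23.4 + 128.1 = 151.5 °C.

152 °C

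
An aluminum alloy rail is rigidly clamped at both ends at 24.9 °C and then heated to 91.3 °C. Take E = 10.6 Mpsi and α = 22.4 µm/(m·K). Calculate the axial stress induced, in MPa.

109 MPa

E = 10.6 Mpsi = 73.08 GPa.
ΔT = 66.40 K. Constrained thermal stress σ = E·α·ΔT = 73.08×10³ MPa × 22.4×10⁻⁶ × 66.40 = 109 MPa (compressive).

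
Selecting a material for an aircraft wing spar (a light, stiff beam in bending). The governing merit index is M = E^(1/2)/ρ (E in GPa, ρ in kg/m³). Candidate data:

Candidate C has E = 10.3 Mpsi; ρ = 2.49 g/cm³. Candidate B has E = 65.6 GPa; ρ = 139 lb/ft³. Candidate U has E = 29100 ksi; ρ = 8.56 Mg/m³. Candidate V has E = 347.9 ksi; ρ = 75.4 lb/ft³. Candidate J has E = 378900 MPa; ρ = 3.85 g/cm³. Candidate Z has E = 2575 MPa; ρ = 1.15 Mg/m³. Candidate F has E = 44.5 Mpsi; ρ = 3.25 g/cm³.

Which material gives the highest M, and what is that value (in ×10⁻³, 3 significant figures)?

candidate F, M = 5.39×10⁻³

After converting to SI:
  candidate C: E = 71.02 GPa, ρ = 2490 kg/m³
  candidate B: E = 65.60 GPa, ρ = 2227 kg/m³
  candidate U: E = 200.6 GPa, ρ = 8560 kg/m³
  candidate V: E = 2.399 GPa, ρ = 1208 kg/m³
  candidate J: E = 378.9 GPa, ρ = 3850 kg/m³
  candidate Z: E = 2.575 GPa, ρ = 1150 kg/m³
  candidate F: E = 306.8 GPa, ρ = 3250 kg/m³
  candidate F: M = 5.39×10⁻³
  candidate J: M = 5.06×10⁻³
  candidate B: M = 3.64×10⁻³
  candidate C: M = 3.38×10⁻³
  candidate U: M = 1.65×10⁻³
  candidate Z: M = 1.40×10⁻³
  candidate V: M = 1.28×10⁻³
Highest index: candidate F.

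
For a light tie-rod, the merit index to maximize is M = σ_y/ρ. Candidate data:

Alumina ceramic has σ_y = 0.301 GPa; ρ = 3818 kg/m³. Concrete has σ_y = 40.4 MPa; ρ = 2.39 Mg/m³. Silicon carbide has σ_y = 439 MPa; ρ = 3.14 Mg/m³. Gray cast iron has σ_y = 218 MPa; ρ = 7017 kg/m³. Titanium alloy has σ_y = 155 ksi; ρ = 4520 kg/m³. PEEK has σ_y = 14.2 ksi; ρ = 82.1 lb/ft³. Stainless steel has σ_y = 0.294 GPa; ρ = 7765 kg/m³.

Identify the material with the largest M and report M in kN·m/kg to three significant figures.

Normalizing units and computing the index:
  alumina ceramic: σ_y = 301.0 MPa, ρ = 3818 kg/m³
  concrete: σ_y = 40.40 MPa, ρ = 2390 kg/m³
  silicon carbide: σ_y = 439.0 MPa, ρ = 3140 kg/m³
  gray cast iron: σ_y = 218.0 MPa, ρ = 7017 kg/m³
  titanium alloy: σ_y = 1069 MPa, ρ = 4520 kg/m³
  PEEK: σ_y = 97.91 MPa, ρ = 1315 kg/m³
  stainless steel: σ_y = 294.0 MPa, ρ = 7765 kg/m³
  titanium alloy: M = 236 kN·m/kg
  silicon carbide: M = 140 kN·m/kg
  alumina ceramic: M = 78.8 kN·m/kg
  PEEK: M = 74.4 kN·m/kg
  stainless steel: M = 37.9 kN·m/kg
  gray cast iron: M = 31.1 kN·m/kg
  concrete: M = 16.9 kN·m/kg
Titanium alloy has the largest M.

titanium alloy, M = 236 kN·m/kg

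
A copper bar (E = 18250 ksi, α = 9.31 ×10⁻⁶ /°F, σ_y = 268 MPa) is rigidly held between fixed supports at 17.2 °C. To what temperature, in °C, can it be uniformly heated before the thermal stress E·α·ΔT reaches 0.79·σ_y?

118 °C

E = 18250 ksi = 125.8 GPa.
α = 9.31×10⁻⁶/°F × 9/5 = 16.8×10⁻⁶/K.
E·α·ΔT = 211.7 MPa ⇒ ΔT = 211.7 / (125.8×10³ × 16.8×10⁻⁶) = 100.4 K.
T = 17.2 + 100.4 = 117.6 °C.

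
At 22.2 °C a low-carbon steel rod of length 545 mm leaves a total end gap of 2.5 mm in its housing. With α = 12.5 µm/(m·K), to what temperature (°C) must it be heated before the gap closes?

389 °C

α·L₀·ΔT = 2.5 mm ⇒ ΔT = 2.5 / (12.5×10⁻⁶ × 545.0) = 367.0 K.
T = 22.2 + 367.0 = 389.2 °C.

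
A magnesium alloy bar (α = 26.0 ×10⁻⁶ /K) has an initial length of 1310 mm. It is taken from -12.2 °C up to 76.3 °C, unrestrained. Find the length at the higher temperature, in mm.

ΔT = 76.3 − (-12.2) = 88.50 K.
ΔL = α·L₀·ΔT = 26.0×10⁻⁶ × 1310 mm × 88.50 K = 3.01 mm.
L = L₀ + ΔL = 1310 + 3.01 = 1313.0 mm.

1313.0 mm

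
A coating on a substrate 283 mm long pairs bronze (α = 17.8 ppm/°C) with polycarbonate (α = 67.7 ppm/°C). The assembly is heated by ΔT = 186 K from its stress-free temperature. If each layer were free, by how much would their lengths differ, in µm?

Δα = |17.8 − 67.7|×10⁻⁶/K = 49.9×10⁻⁶/K.
ΔL_mismatch = Δα·L·ΔT = 49.9×10⁻⁶ × 283.0 mm × 186.0 K = 2630 µm.

2630 µm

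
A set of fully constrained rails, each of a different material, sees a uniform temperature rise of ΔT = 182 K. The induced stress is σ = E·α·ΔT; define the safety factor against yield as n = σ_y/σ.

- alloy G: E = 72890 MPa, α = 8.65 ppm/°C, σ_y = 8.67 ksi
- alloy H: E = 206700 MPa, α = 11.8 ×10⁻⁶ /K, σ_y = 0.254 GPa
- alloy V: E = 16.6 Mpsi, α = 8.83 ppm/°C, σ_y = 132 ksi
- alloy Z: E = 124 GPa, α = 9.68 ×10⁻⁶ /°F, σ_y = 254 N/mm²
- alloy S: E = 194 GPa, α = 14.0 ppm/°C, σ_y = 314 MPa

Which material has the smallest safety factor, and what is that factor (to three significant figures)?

In consistent units (E in GPa, α in ×10⁻⁶/K, σ_y in MPa):
  alloy G: E = 72.89, α = 8.65, σ_y = 59.78 → σ = 115 MPa, n = 0.521
  alloy H: E = 206.7, α = 11.8, σ_y = 254.0 → σ = 444 MPa, n = 0.572
  alloy V: E = 114.5, α = 8.83, σ_y = 910.1 → σ = 184 MPa, n = 4.95
  alloy Z: E = 124.0, α = 17.4, σ_y = 254.0 → σ = 393 MPa, n = 0.646
  alloy S: E = 194.0, α = 14.0, σ_y = 314.0 → σ = 494 MPa, n = 0.635
The minimum is alloy G at n = 0.521.

alloy G, n = 0.521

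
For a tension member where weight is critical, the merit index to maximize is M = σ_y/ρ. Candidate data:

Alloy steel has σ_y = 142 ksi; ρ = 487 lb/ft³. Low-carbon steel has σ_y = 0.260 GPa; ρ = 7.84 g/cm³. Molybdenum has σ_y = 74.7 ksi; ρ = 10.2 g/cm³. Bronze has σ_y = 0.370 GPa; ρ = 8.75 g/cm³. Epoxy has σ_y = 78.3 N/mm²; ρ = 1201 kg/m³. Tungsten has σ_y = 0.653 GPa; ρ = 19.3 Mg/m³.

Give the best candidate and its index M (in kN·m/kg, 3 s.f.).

Convert each candidate to consistent units, then evaluate M:
  alloy steel: σ_y = 979.1 MPa, ρ = 7801 kg/m³
  low-carbon steel: σ_y = 260.0 MPa, ρ = 7840 kg/m³
  molybdenum: σ_y = 515.0 MPa, ρ = 10200 kg/m³
  bronze: σ_y = 370.0 MPa, ρ = 8750 kg/m³
  epoxy: σ_y = 78.30 MPa, ρ = 1201 kg/m³
  tungsten: σ_y = 653.0 MPa, ρ = 19300 kg/m³
  alloy steel: M = 126 kN·m/kg
  epoxy: M = 65.2 kN·m/kg
  molybdenum: M = 50.5 kN·m/kg
  bronze: M = 42.3 kN·m/kg
  tungsten: M = 33.8 kN·m/kg
  low-carbon steel: M = 33.2 kN·m/kg
Alloy steel ranks first.

alloy steel, M = 126 kN·m/kg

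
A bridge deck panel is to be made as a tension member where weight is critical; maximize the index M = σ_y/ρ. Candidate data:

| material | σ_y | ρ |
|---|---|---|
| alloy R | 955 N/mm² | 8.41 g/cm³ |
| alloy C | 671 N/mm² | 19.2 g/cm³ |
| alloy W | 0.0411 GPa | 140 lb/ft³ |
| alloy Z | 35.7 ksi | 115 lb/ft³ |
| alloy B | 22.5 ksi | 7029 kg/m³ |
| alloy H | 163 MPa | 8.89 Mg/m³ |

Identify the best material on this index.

After converting to SI:
  alloy R: σ_y = 955.0 MPa, ρ = 8410 kg/m³
  alloy C: σ_y = 671.0 MPa, ρ = 19200 kg/m³
  alloy W: σ_y = 41.10 MPa, ρ = 2243 kg/m³
  alloy Z: σ_y = 246.1 MPa, ρ = 1842 kg/m³
  alloy B: σ_y = 155.1 MPa, ρ = 7029 kg/m³
  alloy H: σ_y = 163.0 MPa, ρ = 8890 kg/m³
  alloy Z: M = 134 kN·m/kg
  alloy R: M = 114 kN·m/kg
  alloy C: M = 34.9 kN·m/kg
  alloy B: M = 22.1 kN·m/kg
  alloy H: M = 18.3 kN·m/kg
  alloy W: M = 18.3 kN·m/kg
Highest index: alloy Z.

alloy Z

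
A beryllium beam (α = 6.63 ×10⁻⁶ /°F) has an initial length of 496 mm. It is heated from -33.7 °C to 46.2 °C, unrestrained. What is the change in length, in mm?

Convert α: 6.63×10⁻⁶/°F × (9/5) = 11.9×10⁻⁶/K.
ΔT = 46.2 − (-33.7) = 79.90 K.
ΔL = α·L₀·ΔT = 11.9×10⁻⁶ × 496 mm × 79.90 K = 0.473 mm.

0.473 mm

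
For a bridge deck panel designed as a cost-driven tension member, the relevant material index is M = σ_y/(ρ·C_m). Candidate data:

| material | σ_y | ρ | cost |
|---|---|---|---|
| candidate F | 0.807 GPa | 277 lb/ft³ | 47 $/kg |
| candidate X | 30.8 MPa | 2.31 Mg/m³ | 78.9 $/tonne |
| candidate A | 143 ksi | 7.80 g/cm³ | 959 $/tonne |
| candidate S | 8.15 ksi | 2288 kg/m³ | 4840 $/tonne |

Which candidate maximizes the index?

Convert each candidate to consistent units, then evaluate M:
  candidate F: σ_y = 807.0 MPa, ρ = 4437 kg/m³, cost = 47.00 $/kg
  candidate X: σ_y = 30.80 MPa, ρ = 2310 kg/m³, cost = 0.07890 $/kg
  candidate A: σ_y = 986.0 MPa, ρ = 7800 kg/m³, cost = 0.9590 $/kg
  candidate S: σ_y = 56.19 MPa, ρ = 2288 kg/m³, cost = 4.840 $/kg
  candidate X: M = 169 kN·m per $
  candidate A: M = 132 kN·m per $
  candidate S: M = 5.07 kN·m per $
  candidate F: M = 3.87 kN·m per $
The maximum is for candidate X.

candidate X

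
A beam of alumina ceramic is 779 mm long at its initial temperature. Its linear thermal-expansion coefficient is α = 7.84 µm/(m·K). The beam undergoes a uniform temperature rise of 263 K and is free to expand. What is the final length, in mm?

780.61 mm

ΔL = α·L₀·ΔT = 7.84×10⁻⁶ × 779 mm × 263.0 K = 1.61 mm.
L = L₀ + ΔL = 779 + 1.61 = 780.61 mm.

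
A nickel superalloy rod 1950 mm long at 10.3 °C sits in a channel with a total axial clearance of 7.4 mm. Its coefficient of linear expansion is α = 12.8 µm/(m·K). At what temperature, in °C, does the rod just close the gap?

307 °C

α·L₀·ΔT = 7.4 mm ⇒ ΔT = 7.4 / (12.8×10⁻⁶ × 1950.0) = 296.5 K.
T = 10.3 + 296.5 = 306.8 °C.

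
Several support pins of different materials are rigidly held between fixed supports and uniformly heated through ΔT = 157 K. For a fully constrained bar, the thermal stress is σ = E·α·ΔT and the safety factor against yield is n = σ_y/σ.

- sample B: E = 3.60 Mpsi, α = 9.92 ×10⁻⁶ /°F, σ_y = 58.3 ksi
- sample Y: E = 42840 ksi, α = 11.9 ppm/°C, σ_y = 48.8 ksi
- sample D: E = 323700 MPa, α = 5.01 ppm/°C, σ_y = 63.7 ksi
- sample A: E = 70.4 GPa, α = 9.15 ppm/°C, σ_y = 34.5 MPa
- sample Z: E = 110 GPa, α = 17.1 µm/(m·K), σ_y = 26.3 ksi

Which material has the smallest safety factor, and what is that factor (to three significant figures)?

sample A, n = 0.341

In consistent units (E in GPa, α in ×10⁻⁶/K, σ_y in MPa):
  sample B: E = 24.82, α = 17.9, σ_y = 402.0 → σ = 69.6 MPa, n = 5.78
  sample Y: E = 295.4, α = 11.9, σ_y = 336.5 → σ = 552 MPa, n = 0.610
  sample D: E = 323.7, α = 5.01, σ_y = 439.2 → σ = 255 MPa, n = 1.72
  sample A: E = 70.40, α = 9.15, σ_y = 34.50 → σ = 101 MPa, n = 0.341
  sample Z: E = 110.0, α = 17.1, σ_y = 181.3 → σ = 295 MPa, n = 0.614
Sample A has the lowest safety factor, n = 0.341.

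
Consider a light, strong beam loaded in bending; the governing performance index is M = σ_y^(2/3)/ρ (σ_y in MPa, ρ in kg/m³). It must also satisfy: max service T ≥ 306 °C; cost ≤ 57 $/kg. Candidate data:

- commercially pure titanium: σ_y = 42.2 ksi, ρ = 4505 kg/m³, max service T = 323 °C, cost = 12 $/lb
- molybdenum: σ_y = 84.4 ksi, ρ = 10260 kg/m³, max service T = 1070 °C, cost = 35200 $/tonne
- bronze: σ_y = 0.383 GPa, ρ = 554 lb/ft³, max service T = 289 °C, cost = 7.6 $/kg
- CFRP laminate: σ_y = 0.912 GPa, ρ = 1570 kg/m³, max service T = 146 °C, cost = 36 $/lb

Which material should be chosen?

Screen on constraints: max service T ≥ 306 °C; cost ≤ 57 $/kg. Survivors: commercially pure titanium, molybdenum.
In SI units:
  commercially pure titanium: σ_y = 291.0 MPa, ρ = 4505 kg/m³
  molybdenum: σ_y = 581.9 MPa, ρ = 10260 kg/m³
  commercially pure titanium: M = 9.75×10⁻³
  molybdenum: M = 6.79×10⁻³
Highest index: commercially pure titanium.

commercially pure titanium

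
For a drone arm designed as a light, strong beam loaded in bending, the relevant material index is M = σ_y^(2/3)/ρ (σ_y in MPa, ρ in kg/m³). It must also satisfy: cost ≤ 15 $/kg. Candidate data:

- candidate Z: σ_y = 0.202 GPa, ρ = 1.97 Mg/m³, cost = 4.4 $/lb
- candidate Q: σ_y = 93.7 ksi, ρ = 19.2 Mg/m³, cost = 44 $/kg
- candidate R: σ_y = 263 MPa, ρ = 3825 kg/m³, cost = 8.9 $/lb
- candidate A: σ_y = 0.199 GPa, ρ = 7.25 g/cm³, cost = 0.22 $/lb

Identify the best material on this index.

candidate Z

Screen on constraints: cost ≤ 15 $/kg. Survivors: candidate Z, candidate A.
Normalizing units and computing the index:
  candidate Z: σ_y = 202.0 MPa, ρ = 1970 kg/m³
  candidate A: σ_y = 199.0 MPa, ρ = 7250 kg/m³
  candidate Z: M = 17.5×10⁻³
  candidate A: M = 4.70×10⁻³
Candidate Z ranks first.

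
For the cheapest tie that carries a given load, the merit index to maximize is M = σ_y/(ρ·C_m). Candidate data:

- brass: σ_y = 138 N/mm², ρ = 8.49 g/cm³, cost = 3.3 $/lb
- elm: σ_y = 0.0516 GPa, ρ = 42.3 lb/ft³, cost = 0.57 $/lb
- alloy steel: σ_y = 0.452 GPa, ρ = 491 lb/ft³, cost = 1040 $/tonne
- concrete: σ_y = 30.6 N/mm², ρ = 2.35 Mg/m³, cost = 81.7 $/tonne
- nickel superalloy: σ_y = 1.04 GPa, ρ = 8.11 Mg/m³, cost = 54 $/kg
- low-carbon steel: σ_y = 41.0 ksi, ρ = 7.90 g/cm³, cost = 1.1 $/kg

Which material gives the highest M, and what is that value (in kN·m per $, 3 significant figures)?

concrete, M = 159 kN·m per $

Normalizing units and computing the index:
  brass: σ_y = 138.0 MPa, ρ = 8490 kg/m³, cost = 7.275 $/kg
  elm: σ_y = 51.60 MPa, ρ = 677.6 kg/m³, cost = 1.257 $/kg
  alloy steel: σ_y = 452.0 MPa, ρ = 7865 kg/m³, cost = 1.040 $/kg
  concrete: σ_y = 30.60 MPa, ρ = 2350 kg/m³, cost = 0.08170 $/kg
  nickel superalloy: σ_y = 1040 MPa, ρ = 8110 kg/m³, cost = 54.00 $/kg
  low-carbon steel: σ_y = 282.7 MPa, ρ = 7900 kg/m³, cost = 1.100 $/kg
  concrete: M = 159 kN·m per $
  elm: M = 60.6 kN·m per $
  alloy steel: M = 55.3 kN·m per $
  low-carbon steel: M = 32.5 kN·m per $
  nickel superalloy: M = 2.37 kN·m per $
  brass: M = 2.23 kN·m per $
Highest index: concrete.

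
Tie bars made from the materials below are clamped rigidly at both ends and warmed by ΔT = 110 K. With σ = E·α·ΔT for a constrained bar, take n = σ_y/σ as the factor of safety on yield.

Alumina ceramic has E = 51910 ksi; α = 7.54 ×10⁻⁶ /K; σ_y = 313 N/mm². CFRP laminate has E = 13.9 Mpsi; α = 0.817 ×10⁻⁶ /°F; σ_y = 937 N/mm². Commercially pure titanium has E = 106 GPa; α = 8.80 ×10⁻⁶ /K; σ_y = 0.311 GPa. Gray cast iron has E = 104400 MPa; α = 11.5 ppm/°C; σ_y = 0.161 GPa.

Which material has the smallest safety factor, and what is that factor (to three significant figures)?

Converting E to GPa, α to ×10⁻⁶/K, σ_y to MPa, then σ and n for each:
  alumina ceramic: E = 357.9, α = 7.54, σ_y = 313.0 → σ = 297 MPa, n = 1.05
  CFRP laminate: E = 95.84, α = 1.47, σ_y = 937.0 → σ = 15.5 MPa, n = 60.4
  commercially pure titanium: E = 106.0, α = 8.80, σ_y = 311.0 → σ = 103 MPa, n = 3.03
  gray cast iron: E = 104.4, α = 11.5, σ_y = 161.0 → σ = 132 MPa, n = 1.22
Smallest n: alumina ceramic with n = 1.05.

alumina ceramic, n = 1.05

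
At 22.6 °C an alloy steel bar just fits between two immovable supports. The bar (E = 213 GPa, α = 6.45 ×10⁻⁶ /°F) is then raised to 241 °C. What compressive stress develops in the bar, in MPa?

540 MPa

α = 6.45×10⁻⁶/°F × 9/5 = 11.6×10⁻⁶/K.
ΔT = 218.4 K. Constrained thermal stress σ = E·α·ΔT = 213.0×10³ MPa × 11.6×10⁻⁶ × 218.4 = 540 MPa (compressive).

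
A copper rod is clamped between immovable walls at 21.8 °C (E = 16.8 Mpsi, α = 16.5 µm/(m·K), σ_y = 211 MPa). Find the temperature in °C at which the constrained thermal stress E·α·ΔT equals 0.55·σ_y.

82.5 °C

E = 16.8 Mpsi = 115.8 GPa.
E·α·ΔT = 116.1 MPa ⇒ ΔT = 116.1 / (115.8×10³ × 16.5×10⁻⁶) = 60.72 K.
T = 21.8 + 60.72 = 82.52 °C.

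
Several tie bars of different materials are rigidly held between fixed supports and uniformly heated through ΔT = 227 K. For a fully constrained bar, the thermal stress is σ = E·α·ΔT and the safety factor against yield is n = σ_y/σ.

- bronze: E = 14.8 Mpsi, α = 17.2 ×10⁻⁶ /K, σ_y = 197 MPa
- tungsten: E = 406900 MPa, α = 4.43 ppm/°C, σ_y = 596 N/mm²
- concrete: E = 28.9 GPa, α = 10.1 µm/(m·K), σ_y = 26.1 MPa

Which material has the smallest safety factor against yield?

concrete

In consistent units (E in GPa, α in ×10⁻⁶/K, σ_y in MPa):
  bronze: E = 102.0, α = 17.2, σ_y = 197.0 → σ = 398 MPa, n = 0.494
  tungsten: E = 406.9, α = 4.43, σ_y = 596.0 → σ = 409 MPa, n = 1.46
  concrete: E = 28.90, α = 10.1, σ_y = 26.10 → σ = 66.3 MPa, n = 0.394
Concrete has the lowest safety factor, n = 0.394.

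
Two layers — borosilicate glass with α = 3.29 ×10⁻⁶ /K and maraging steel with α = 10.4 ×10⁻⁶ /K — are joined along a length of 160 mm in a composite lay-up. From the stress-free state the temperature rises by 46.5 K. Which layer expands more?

α(borosilicate glass) = 3.29×10⁻⁶/K vs α(maraging steel) = 10.4×10⁻⁶/K.
Higher α expands more for the same ΔT: maraging steel.

maraging steel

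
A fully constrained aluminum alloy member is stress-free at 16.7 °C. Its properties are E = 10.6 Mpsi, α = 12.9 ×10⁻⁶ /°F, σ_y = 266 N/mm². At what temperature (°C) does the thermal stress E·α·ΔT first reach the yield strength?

E = 10.6 Mpsi = 73.08 GPa.
α = 12.9×10⁻⁶/°F × 9/5 = 23.2×10⁻⁶/K.
σ_y = 266 N/mm² = 266.0 MPa.
E·α·ΔT = 266.0 MPa ⇒ ΔT = 266.0 / (73.08×10³ × 23.2×10⁻⁶) = 156.7 K.
T = 16.7 + 156.7 = 173.4 °C.

173 °C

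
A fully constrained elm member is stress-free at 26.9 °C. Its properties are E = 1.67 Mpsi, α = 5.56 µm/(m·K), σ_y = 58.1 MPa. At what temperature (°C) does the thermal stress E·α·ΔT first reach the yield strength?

E = 1.67 Mpsi = 11.51 GPa.
E·α·ΔT = 58.10 MPa ⇒ ΔT = 58.10 / (11.51×10³ × 5.56×10⁻⁶) = 907.5 K.
T = 26.9 + 907.5 = 934.4 °C.

934 °C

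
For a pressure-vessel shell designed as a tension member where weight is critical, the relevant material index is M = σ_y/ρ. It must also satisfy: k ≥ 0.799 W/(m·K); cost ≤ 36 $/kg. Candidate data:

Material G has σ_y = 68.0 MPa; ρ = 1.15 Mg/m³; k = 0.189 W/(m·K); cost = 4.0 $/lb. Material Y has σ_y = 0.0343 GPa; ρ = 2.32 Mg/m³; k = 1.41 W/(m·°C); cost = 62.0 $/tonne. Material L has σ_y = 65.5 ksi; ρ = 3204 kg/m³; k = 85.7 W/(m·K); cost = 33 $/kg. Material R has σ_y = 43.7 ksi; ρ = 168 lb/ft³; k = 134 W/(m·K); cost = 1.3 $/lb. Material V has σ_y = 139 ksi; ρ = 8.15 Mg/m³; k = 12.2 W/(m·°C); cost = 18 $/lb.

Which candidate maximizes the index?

material L

Screen on constraints: k ≥ 0.799 W/(m·K); cost ≤ 36 $/kg. Survivors: material Y, material L, material R.
After converting to SI:
  material Y: σ_y = 34.30 MPa, ρ = 2320 kg/m³
  material L: σ_y = 451.6 MPa, ρ = 3204 kg/m³
  material R: σ_y = 301.3 MPa, ρ = 2691 kg/m³
  material L: M = 141 kN·m/kg
  material R: M = 112 kN·m/kg
  material Y: M = 14.8 kN·m/kg
Material L has the largest M.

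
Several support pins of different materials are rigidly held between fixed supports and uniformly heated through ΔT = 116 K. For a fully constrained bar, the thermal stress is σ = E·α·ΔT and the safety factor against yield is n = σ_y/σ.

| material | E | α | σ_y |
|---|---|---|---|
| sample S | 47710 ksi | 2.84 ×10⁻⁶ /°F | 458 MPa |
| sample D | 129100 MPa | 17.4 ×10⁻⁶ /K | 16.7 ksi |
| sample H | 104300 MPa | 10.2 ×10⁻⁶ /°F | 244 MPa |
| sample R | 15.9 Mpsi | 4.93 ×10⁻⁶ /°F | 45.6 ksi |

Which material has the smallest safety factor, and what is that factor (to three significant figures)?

In consistent units (E in GPa, α in ×10⁻⁶/K, σ_y in MPa):
  sample S: E = 328.9, α = 5.11, σ_y = 458.0 → σ = 195 MPa, n = 2.35
  sample D: E = 129.1, α = 17.4, σ_y = 115.1 → σ = 261 MPa, n = 0.442
  sample H: E = 104.3, α = 18.4, σ_y = 244.0 → σ = 222 MPa, n = 1.10
  sample R: E = 109.6, α = 8.87, σ_y = 314.4 → σ = 113 MPa, n = 2.79
Sample D has the lowest safety factor, n = 0.442.

sample D, n = 0.442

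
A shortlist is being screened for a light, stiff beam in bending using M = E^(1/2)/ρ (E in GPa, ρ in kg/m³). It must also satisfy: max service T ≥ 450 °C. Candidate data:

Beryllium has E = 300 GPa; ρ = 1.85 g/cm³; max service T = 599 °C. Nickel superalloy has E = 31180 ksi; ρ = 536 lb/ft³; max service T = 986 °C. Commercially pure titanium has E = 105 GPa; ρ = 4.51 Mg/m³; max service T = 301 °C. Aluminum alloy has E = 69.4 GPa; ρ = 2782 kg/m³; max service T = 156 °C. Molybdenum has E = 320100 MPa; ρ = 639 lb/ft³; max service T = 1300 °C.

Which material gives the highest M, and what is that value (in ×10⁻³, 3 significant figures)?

beryllium, M = 9.36×10⁻³

Screen on constraints: max service T ≥ 450 °C. Survivors: beryllium, nickel superalloy, molybdenum.
In SI units:
  beryllium: E = 300.0 GPa, ρ = 1850 kg/m³
  nickel superalloy: E = 215.0 GPa, ρ = 8586 kg/m³
  molybdenum: E = 320.1 GPa, ρ = 10240 kg/m³
  beryllium: M = 9.36×10⁻³
  molybdenum: M = 1.75×10⁻³
  nickel superalloy: M = 1.71×10⁻³
The maximum is for beryllium.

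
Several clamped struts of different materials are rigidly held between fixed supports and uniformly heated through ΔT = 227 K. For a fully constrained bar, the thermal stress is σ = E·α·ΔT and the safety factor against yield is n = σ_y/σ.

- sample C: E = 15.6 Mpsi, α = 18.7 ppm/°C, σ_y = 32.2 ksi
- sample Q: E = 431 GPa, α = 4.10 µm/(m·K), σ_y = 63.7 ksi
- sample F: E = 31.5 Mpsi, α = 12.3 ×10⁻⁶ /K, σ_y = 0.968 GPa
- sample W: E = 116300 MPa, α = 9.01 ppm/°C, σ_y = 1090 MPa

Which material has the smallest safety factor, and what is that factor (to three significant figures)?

In consistent units (E in GPa, α in ×10⁻⁶/K, σ_y in MPa):
  sample C: E = 107.6, α = 18.7, σ_y = 222.0 → σ = 457 MPa, n = 0.486
  sample Q: E = 431.0, α = 4.10, σ_y = 439.2 → σ = 401 MPa, n = 1.09
  sample F: E = 217.2, α = 12.3, σ_y = 968.0 → σ = 606 MPa, n = 1.60
  sample W: E = 116.3, α = 9.01, σ_y = 1090 → σ = 238 MPa, n = 4.58
Sample C has the lowest safety factor, n = 0.486.

sample C, n = 0.486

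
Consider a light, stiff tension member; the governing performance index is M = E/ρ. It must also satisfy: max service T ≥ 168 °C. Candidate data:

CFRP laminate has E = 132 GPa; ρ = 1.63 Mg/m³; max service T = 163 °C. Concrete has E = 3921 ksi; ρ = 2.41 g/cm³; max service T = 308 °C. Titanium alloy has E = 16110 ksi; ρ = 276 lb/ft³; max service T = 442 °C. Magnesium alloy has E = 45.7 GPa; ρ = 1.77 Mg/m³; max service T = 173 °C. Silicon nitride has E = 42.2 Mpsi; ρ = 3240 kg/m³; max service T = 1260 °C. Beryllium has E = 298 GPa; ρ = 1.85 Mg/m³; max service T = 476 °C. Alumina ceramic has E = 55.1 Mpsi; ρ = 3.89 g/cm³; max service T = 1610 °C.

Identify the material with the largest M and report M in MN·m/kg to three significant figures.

beryllium, M = 161 MN·m/kg

Screen on constraints: max service T ≥ 168 °C. Survivors: concrete, titanium alloy, magnesium alloy, silicon nitride, beryllium, alumina ceramic.
After converting to SI:
  concrete: E = 27.03 GPa, ρ = 2410 kg/m³
  titanium alloy: E = 111.1 GPa, ρ = 4421 kg/m³
  magnesium alloy: E = 45.70 GPa, ρ = 1770 kg/m³
  silicon nitride: E = 291.0 GPa, ρ = 3240 kg/m³
  beryllium: E = 298.0 GPa, ρ = 1850 kg/m³
  alumina ceramic: E = 379.9 GPa, ρ = 3890 kg/m³
  beryllium: M = 161 MN·m/kg
  alumina ceramic: M = 97.7 MN·m/kg
  silicon nitride: M = 89.8 MN·m/kg
  magnesium alloy: M = 25.8 MN·m/kg
  titanium alloy: M = 25.1 MN·m/kg
  concrete: M = 11.2 MN·m/kg
Beryllium ranks first.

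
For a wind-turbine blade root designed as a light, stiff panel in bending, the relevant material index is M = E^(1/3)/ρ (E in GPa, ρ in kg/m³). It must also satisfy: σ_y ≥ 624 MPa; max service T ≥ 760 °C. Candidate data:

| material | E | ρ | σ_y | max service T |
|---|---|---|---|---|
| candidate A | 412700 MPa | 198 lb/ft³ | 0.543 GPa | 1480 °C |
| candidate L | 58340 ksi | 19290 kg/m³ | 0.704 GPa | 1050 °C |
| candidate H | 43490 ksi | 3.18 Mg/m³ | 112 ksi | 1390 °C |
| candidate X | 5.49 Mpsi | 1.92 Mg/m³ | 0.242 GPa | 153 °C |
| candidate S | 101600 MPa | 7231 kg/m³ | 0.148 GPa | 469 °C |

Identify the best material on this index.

Screen on constraints: σ_y ≥ 624 MPa; max service T ≥ 760 °C. Survivors: candidate L, candidate H.
Normalizing units and computing the index:
  candidate L: E = 402.2 GPa, ρ = 19290 kg/m³
  candidate H: E = 299.9 GPa, ρ = 3180 kg/m³
  candidate H: M = 2.10×10⁻³
  candidate L: M = 0.383×10⁻³
Highest index: candidate H.

candidate H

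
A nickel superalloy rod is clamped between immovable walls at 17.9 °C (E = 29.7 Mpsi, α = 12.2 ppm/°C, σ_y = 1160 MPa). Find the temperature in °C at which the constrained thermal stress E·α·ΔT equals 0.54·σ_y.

E = 29.7 Mpsi = 204.8 GPa.
E·α·ΔT = 626.4 MPa ⇒ ΔT = 626.4 / (204.8×10³ × 12.2×10⁻⁶) = 250.7 K.
T = 17.9 + 250.7 = 268.6 °C.

269 °C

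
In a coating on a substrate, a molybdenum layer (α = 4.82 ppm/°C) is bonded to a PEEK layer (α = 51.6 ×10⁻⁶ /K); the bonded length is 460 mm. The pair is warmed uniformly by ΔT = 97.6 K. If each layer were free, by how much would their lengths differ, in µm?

Δα = |4.82 − 51.6|×10⁻⁶/K = 46.8×10⁻⁶/K.
ΔL_mismatch = Δα·L·ΔT = 46.8×10⁻⁶ × 460.0 mm × 97.6 K = 2100 µm.

2100 µm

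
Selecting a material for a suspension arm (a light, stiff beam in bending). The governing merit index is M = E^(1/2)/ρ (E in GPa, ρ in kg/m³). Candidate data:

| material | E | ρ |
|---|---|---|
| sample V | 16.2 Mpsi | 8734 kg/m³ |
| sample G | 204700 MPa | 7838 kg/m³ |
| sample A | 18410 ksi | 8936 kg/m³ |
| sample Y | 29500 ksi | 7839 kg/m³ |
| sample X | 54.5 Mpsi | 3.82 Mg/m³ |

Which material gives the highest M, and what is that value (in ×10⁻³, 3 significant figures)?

In SI units:
  sample V: E = 111.7 GPa, ρ = 8734 kg/m³
  sample G: E = 204.7 GPa, ρ = 7838 kg/m³
  sample A: E = 126.9 GPa, ρ = 8936 kg/m³
  sample Y: E = 203.4 GPa, ρ = 7839 kg/m³
  sample X: E = 375.8 GPa, ρ = 3820 kg/m³
  sample X: M = 5.07×10⁻³
  sample G: M = 1.83×10⁻³
  sample Y: M = 1.82×10⁻³
  sample A: M = 1.26×10⁻³
  sample V: M = 1.21×10⁻³
The maximum is for sample X.

sample X, M = 5.07×10⁻³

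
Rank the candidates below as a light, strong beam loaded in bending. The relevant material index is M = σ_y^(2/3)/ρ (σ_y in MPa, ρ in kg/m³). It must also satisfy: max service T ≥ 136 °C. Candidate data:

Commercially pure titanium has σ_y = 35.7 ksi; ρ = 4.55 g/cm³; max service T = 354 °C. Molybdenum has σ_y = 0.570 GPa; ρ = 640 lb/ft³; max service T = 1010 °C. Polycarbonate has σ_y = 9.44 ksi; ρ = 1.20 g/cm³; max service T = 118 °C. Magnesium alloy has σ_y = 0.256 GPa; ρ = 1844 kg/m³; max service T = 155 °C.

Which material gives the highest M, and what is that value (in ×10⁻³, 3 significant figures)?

Screen on constraints: max service T ≥ 136 °C. Survivors: commercially pure titanium, molybdenum, magnesium alloy.
Convert each candidate to consistent units, then evaluate M:
  commercially pure titanium: σ_y = 246.1 MPa, ρ = 4550 kg/m³
  molybdenum: σ_y = 570.0 MPa, ρ = 10250 kg/m³
  magnesium alloy: σ_y = 256.0 MPa, ρ = 1844 kg/m³
  magnesium alloy: M = 21.9×10⁻³
  commercially pure titanium: M = 8.63×10⁻³
  molybdenum: M = 6.71×10⁻³
Highest index: magnesium alloy.

magnesium alloy, M = 21.9×10⁻³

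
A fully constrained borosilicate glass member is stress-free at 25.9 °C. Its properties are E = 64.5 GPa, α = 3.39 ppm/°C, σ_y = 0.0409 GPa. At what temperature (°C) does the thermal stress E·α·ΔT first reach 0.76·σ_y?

σ_y = 0.0409 GPa = 40.90 MPa.
E·α·ΔT = 31.08 MPa ⇒ ΔT = 31.08 / (64.50×10³ × 3.39×10⁻⁶) = 142.2 K.
T = 25.9 + 142.2 = 168.1 °C.

168 °C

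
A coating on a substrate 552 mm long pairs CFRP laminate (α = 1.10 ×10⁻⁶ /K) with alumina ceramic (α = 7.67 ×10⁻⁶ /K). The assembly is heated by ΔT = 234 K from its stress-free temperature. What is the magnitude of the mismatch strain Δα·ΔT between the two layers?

Δα = |1.10 − 7.67|×10⁻⁶/K = 6.57×10⁻⁶/K.
Mismatch strain = Δα·ΔT = 6.57×10⁻⁶ × 234.0 = 1.54×10⁻³.

1.54×10⁻³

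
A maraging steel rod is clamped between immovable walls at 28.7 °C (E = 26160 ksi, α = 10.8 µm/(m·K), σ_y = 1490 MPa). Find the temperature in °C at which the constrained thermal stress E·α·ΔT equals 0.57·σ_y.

465 °C

E = 26160 ksi = 180.4 GPa.
E·α·ΔT = 849.3 MPa ⇒ ΔT = 849.3 / (180.4×10³ × 10.8×10⁻⁶) = 436.0 K.
T = 28.7 + 436.0 = 464.7 °C.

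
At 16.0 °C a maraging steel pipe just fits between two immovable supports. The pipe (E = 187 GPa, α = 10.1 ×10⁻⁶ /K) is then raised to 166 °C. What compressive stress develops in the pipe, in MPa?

ΔT = 150.0 K. Constrained thermal stress σ = E·α·ΔT = 187.0×10³ MPa × 10.1×10⁻⁶ × 150.0 = 283 MPa (compressive).

283 MPa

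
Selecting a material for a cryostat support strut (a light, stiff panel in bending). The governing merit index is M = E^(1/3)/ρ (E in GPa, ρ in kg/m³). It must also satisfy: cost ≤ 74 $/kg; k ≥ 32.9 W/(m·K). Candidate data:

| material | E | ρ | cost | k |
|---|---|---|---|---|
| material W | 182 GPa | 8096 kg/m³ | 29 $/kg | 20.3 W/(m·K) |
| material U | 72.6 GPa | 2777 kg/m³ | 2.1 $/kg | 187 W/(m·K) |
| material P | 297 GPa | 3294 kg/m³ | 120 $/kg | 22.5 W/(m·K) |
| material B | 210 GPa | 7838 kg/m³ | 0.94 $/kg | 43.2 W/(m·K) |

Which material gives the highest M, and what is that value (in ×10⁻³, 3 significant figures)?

material U, M = 1.50×10⁻³

Screen on constraints: cost ≤ 74 $/kg; k ≥ 32.9 W/(m·K). Survivors: material U, material B.
Per-candidate index values:
  material U: M = 1.50×10⁻³
  material B: M = 0.758×10⁻³
The maximum is for material U.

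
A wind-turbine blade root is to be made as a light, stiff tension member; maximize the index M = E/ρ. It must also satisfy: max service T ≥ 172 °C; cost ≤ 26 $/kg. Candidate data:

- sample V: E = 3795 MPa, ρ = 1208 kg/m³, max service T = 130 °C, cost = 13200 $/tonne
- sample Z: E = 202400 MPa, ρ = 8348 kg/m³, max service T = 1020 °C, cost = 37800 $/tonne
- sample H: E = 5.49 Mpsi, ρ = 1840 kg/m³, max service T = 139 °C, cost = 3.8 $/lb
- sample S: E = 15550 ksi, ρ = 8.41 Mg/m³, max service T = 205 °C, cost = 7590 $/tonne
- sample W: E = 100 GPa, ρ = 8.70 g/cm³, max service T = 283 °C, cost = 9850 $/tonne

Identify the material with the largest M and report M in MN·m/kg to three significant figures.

Screen on constraints: max service T ≥ 172 °C; cost ≤ 26 $/kg. Survivors: sample S, sample W.
In SI units:
  sample S: E = 107.2 GPa, ρ = 8410 kg/m³
  sample W: E = 100.0 GPa, ρ = 8700 kg/m³
  sample S: M = 12.7 MN·m/kg
  sample W: M = 11.5 MN·m/kg
The maximum is for sample S.

sample S, M = 12.7 MN·m/kg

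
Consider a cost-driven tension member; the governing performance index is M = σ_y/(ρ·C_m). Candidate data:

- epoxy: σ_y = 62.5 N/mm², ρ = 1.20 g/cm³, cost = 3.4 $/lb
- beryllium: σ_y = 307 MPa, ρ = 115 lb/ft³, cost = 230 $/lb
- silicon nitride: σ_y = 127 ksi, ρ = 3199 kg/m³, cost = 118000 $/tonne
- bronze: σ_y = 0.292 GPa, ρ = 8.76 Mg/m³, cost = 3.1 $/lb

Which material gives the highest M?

epoxy

Convert each candidate to consistent units, then evaluate M:
  epoxy: σ_y = 62.50 MPa, ρ = 1200 kg/m³, cost = 7.496 $/kg
  beryllium: σ_y = 307.0 MPa, ρ = 1842 kg/m³, cost = 507.1 $/kg
  silicon nitride: σ_y = 875.6 MPa, ρ = 3199 kg/m³, cost = 118.0 $/kg
  bronze: σ_y = 292.0 MPa, ρ = 8760 kg/m³, cost = 6.834 $/kg
  epoxy: M = 6.95 kN·m per $
  bronze: M = 4.88 kN·m per $
  silicon nitride: M = 2.32 kN·m per $
  beryllium: M = 0.329 kN·m per $
Epoxy ranks first.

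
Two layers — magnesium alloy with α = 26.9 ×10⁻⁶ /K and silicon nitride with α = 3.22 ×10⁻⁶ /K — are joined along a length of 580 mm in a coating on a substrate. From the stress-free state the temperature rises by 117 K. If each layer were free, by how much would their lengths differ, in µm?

1610 µm

Δα = |26.9 − 3.22|×10⁻⁶/K = 23.7×10⁻⁶/K.
ΔL_mismatch = Δα·L·ΔT = 23.7×10⁻⁶ × 580.0 mm × 117.0 K = 1610 µm.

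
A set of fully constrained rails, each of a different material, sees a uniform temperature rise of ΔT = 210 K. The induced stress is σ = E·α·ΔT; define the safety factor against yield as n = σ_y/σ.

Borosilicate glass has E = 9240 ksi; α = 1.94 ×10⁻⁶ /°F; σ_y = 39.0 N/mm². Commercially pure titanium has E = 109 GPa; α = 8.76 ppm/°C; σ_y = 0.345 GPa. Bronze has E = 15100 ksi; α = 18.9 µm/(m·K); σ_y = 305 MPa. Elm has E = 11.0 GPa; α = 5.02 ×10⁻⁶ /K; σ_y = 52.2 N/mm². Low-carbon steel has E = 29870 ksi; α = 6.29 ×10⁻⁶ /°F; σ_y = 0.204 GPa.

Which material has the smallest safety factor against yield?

Converting E to GPa, α to ×10⁻⁶/K, σ_y to MPa, then σ and n for each:
  borosilicate glass: E = 63.71, α = 3.49, σ_y = 39.00 → σ = 46.7 MPa, n = 0.835
  commercially pure titanium: E = 109.0, α = 8.76, σ_y = 345.0 → σ = 201 MPa, n = 1.72
  bronze: E = 104.1, α = 18.9, σ_y = 305.0 → σ = 413 MPa, n = 0.738
  elm: E = 11.00, α = 5.02, σ_y = 52.20 → σ = 11.6 MPa, n = 4.50
  low-carbon steel: E = 205.9, α = 11.3, σ_y = 204.0 → σ = 490 MPa, n = 0.417
The minimum is low-carbon steel at n = 0.417.

low-carbon steel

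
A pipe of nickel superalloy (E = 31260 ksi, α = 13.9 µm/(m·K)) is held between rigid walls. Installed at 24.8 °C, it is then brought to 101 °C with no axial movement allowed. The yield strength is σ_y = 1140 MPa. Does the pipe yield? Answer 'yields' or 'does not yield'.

E = 31260 ksi = 215.5 GPa.
ΔT = 76.20 K. Constrained thermal stress σ = E·α·ΔT = 215.5×10³ MPa × 13.9×10⁻⁶ × 76.20 = 228 MPa (compressive).
Compare to σ_y = 1140 MPa: σ < σ_y, so it does not yield.

does not yield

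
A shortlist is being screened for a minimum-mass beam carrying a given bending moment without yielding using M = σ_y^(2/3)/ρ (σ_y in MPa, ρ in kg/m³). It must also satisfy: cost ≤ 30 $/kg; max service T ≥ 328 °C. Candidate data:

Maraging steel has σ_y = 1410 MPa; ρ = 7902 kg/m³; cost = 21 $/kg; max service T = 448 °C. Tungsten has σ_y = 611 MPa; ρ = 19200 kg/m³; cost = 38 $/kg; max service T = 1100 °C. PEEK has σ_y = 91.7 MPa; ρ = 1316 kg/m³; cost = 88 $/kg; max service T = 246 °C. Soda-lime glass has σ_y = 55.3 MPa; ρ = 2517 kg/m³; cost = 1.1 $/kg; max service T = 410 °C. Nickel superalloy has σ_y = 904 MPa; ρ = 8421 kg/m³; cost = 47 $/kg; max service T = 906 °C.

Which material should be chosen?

Screen on constraints: cost ≤ 30 $/kg; max service T ≥ 328 °C. Survivors: maraging steel, soda-lime glass.
Evaluate M for each candidate:
  maraging steel: M = 15.9×10⁻³
  soda-lime glass: M = 5.77×10⁻³
The maximum is for maraging steel.

maraging steel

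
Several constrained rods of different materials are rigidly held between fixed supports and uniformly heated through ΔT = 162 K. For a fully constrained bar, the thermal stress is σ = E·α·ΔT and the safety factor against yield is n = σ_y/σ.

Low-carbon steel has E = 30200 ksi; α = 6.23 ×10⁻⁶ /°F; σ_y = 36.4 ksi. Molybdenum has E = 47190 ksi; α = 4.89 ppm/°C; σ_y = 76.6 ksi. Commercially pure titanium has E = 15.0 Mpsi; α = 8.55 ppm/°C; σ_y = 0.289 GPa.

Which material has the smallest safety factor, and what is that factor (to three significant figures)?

low-carbon steel, n = 0.663

In consistent units (E in GPa, α in ×10⁻⁶/K, σ_y in MPa):
  low-carbon steel: E = 208.2, α = 11.2, σ_y = 251.0 → σ = 378 MPa, n = 0.663
  molybdenum: E = 325.4, α = 4.89, σ_y = 528.1 → σ = 258 MPa, n = 2.05
  commercially pure titanium: E = 103.4, α = 8.55, σ_y = 289.0 → σ = 143 MPa, n = 2.02
Smallest n: low-carbon steel with n = 0.663.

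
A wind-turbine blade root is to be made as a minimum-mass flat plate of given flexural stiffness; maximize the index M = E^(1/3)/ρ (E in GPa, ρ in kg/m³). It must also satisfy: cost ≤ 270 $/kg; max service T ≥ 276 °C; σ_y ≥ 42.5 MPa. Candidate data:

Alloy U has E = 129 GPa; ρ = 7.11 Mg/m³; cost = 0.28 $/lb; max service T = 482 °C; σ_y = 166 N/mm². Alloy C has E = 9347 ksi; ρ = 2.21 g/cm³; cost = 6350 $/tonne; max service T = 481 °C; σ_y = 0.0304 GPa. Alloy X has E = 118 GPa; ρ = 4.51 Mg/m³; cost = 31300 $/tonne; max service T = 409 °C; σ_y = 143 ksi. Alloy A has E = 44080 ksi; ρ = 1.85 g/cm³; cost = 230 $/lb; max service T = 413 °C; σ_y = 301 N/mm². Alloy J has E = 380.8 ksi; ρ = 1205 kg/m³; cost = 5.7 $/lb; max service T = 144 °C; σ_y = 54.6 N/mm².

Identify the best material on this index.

alloy X

Screen on constraints: cost ≤ 270 $/kg; max service T ≥ 276 °C; σ_y ≥ 42.5 MPa. Survivors: alloy U, alloy X.
Putting every candidate on a common basis:
  alloy U: E = 129.0 GPa, ρ = 7110 kg/m³
  alloy X: E = 118.0 GPa, ρ = 4510 kg/m³
  alloy X: M = 1.09×10⁻³
  alloy U: M = 0.711×10⁻³
Alloy X has the largest M.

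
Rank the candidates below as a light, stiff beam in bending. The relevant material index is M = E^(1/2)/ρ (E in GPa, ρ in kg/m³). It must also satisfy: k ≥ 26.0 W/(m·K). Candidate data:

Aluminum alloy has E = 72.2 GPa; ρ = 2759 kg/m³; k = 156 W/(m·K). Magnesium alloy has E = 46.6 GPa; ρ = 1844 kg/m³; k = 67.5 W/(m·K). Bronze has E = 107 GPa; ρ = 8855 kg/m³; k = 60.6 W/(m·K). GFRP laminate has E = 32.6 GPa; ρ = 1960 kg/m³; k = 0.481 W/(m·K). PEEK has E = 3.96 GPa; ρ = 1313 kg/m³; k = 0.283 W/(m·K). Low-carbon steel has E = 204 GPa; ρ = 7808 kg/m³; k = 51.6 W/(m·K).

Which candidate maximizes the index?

magnesium alloy

Screen on constraints: k ≥ 26.0 W/(m·K). Survivors: aluminum alloy, magnesium alloy, bronze, low-carbon steel.
Evaluate M for each candidate:
  magnesium alloy: M = 3.70×10⁻³
  aluminum alloy: M = 3.08×10⁻³
  low-carbon steel: M = 1.83×10⁻³
  bronze: M = 1.17×10⁻³
Magnesium alloy ranks first.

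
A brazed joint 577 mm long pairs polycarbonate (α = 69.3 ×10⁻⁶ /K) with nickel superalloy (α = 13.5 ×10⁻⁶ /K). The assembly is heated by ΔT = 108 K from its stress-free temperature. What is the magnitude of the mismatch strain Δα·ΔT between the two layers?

Δα = |69.3 − 13.5|×10⁻⁶/K = 55.8×10⁻⁶/K.
Mismatch strain = Δα·ΔT = 55.8×10⁻⁶ × 108.0 = 6.03×10⁻³.

6.03×10⁻³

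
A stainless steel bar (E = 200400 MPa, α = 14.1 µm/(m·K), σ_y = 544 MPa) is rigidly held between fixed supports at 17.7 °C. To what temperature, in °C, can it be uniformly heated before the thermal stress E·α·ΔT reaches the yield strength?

210 °C

E = 200400 MPa = 200.4 GPa.
E·α·ΔT = 544.0 MPa ⇒ ΔT = 544.0 / (200.4×10³ × 14.1×10⁻⁶) = 192.5 K.
T = 17.7 + 192.5 = 210.2 °C.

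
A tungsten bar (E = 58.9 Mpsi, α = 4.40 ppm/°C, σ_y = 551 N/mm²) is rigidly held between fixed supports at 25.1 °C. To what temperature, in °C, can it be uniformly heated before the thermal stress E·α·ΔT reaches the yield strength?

333 °C

E = 58.9 Mpsi = 406.1 GPa.
σ_y = 551 N/mm² = 551.0 MPa.
E·α·ΔT = 551.0 MPa ⇒ ΔT = 551.0 / (406.1×10³ × 4.40×10⁻⁶) = 308.4 K.
T = 25.1 + 308.4 = 333.5 °C.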